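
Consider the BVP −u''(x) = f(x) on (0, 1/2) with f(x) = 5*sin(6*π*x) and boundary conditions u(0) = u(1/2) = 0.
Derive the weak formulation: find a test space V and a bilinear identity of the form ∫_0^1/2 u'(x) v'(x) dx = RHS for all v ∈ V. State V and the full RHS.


V = H^1_0(0, 1/2) (so v(0) = v(1/2) = 0); weak form: ∫_0^1/2 u'v' dx = ∫_0^1/2 (5*sin(6*π*x)) v dx for all v ∈ V.

Multiply both sides by a test function v and integrate from 0 to 1/2:
  ∫_0^1/2 −u''(x) v(x) dx = ∫_0^1/2 f(x) v(x) dx.
Integrate the LHS by parts once:
  ∫_0^1/2 −u'' v dx = −[u'(x) v(x)]_0^1/2 + ∫_0^1/2 u'(x) v'(x) dx.
Thus ∫_0^1/2 u'(x) v'(x) dx = ∫_0^1/2 f(x) v(x) dx + [u'(x) v(x)]_0^1/2.
Choose V so that boundary terms are either known or forced to vanish.
u is Dirichlet: u(0) = u(1/2) = 0. Let V = H^1_0(0, 1/2); then v(0) = v(1/2) = 0, and [u' v]_0^1/2 = 0.
Weak formulation: find u (satisfying any essential BC) such that ∫_0^1/2 u'(x) v'(x) dx = ∫_0^1/2 f v dx for all v ∈ V.
Substituting f(x) = 5*sin(6*π*x), the right-hand side is ∫_0^1/2 (5*sin(6*π*x)) v dx.


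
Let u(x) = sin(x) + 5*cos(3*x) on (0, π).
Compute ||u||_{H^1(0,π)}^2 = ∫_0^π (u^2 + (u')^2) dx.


||u||_{H^1(0,π)}^2 = 126*π

u'(x) = -15*sin(3*x) + cos(x).
Expand u² and (u')² and integrate term by term on (0, π), using: for integers n ≥ 1, ∫_0^π sin²(nx) dx = ∫_0^π cos²(nx) dx = π/2; for n ≠ n', ∫_0^π sin(nx)sin(n'x) dx = ∫_0^π cos(nx)cos(n'x) dx = 0; and by product-to-sum, ∫_0^π sin(nx)cos(n'x) dx = ½∫_0^π [sin((n+n')x) + sin((n−n')x)] dx, which is 0 when n+n' is even and 2n/(n²−n'²) when n+n' is odd (it need not vanish on (0, π)).
  u² squared terms: (5)²·∫cos(3x)² dx = 25·π/2 = 25*π/2;  (1)²·∫sin(x)² dx = 1·π/2 = π/2.
  u² cross terms: 2·(5)·(1)·∫cos(3x)·sin(x) dx = 10·(0) = 0.
  So ∫_0^π u² dx = 25*π/2 + π/2 + 0 = 13*π.
  (u')² squared terms: (-15)²·∫sin(3x)² dx = 225·π/2 = 225*π/2;  (1)²·∫cos(x)² dx = 1·π/2 = π/2.
  (u')² cross terms: 2·(-15)·(1)·∫sin(3x)·cos(x) dx = -30·(0) = 0.
  So ∫_0^π (u')² dx = 225*π/2 + π/2 + 0 = 113*π.
||u||_{H^1}^2 = (13*π) + (113*π) = 126*π.


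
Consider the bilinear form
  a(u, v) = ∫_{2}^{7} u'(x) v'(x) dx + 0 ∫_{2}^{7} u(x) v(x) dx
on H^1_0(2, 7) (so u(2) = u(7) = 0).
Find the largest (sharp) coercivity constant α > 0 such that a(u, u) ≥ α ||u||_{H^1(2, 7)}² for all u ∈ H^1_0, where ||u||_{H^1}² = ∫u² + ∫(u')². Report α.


α = π^2/(π^2 + 25)

Coercivity of a(·,·) on H^1_0(2, 7) means a(u, u) ≥ α ||u||_{H^1}² for every u ∈ H^1_0.
The interval has length L = 5, and Poincaré/coercivity depend only on L. Here a(u, u) = ∫(u')² + (0)·∫u².
Here c = 0, so a(u,u) = ∫(u')² alone. The condition a(u,u) ≥ α||u||_{H^1}² reads (1−α)∫(u')² ≥ (α−c)∫u². Any admissible α is ≤ 1 (rapidly oscillating u have ∫u²/∫(u')² → 0), and α = 1 would force 0 ≥ (1−c)∫u², impossible since c < 1; so 1−α > 0. By the sharp Poincaré inequality on H^1_0 of an interval of length L, ∫(u')² ≥ (π/L)²∫u² with equality for the first sine mode sin(π(x−x₀)/L) (x₀ the left endpoint), so the inequality holds for all u iff (1−α)(π/L)² ≥ α − c, i.e. α ≤ ((π/L)² + c)/((π/L)² + 1) = (1 + c(L/π)²)/(1 + (L/π)²). (Direct route, valid since c ≤ 0: Poincaré gives c∫u² ≥ c(L/π)²∫(u')², so a(u,u) ≥ (1 + c(L/π)²)∫(u')², while ||u||_{H^1}² ≤ (1 + (L/π)²)∫(u')²; dividing yields the same α.) With (π/L)² = π^2/25 and c = 0, the largest admissible constant is α = ((π/L)² + c)/((π/L)² + 1).
Simplifying, α = π^2/(π^2 + 25).


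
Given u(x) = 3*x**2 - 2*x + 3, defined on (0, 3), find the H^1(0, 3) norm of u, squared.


||u||_{H^1}^2 = 2967/5

The H^1 norm (squared) on an interval (0, L) is
  ||u||_{H^1}^2 = ∫_0^L u(x)^2 dx + ∫_0^L u'(x)^2 dx.
Compute u'(x) = 6*x - 2.
Then u(x)^2 = 9*x**4 - 12*x**3 + 22*x**2 - 12*x + 9 and u'(x)^2 = 36*x**2 - 24*x + 4.
Integrate each monomial from 0 to 3 using ∫_0^3 c·x^n dx = c·3^(n+1)/(n+1):
  ∫_0^3 u(x)^2 dx = ∫_0^3 (9*x^4 - 12*x^3 + 22*x^2 - 12*x + 9) dx. Term by term:
    ∫_0^3 9*x^4 dx = 2187/5;  ∫_0^3 -12*x^3 dx = -243;  ∫_0^3 22*x^2 dx = 198;
    ∫_0^3 -12*x dx = -54;  ∫_0^3 9 dx = 27.
  Sum: 2187/5 − 243 + 198 − 54 + 27 = 1827/5.
  ∫_0^3 u'(x)^2 dx = ∫_0^3 (36*x^2 - 24*x + 4) dx. Term by term:
    ∫_0^3 36*x^2 dx = 324;  ∫_0^3 -24*x dx = -108;  ∫_0^3 4 dx = 12.
  Sum: 324 − 108 + 12 = 228.
Adding: ||u||_{H^1}^2 = 1827/5 + 228 = 2967/5.


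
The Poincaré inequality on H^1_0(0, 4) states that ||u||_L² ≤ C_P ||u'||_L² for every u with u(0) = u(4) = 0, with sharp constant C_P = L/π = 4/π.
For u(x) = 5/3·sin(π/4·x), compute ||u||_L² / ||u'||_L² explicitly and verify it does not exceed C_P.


||u||_L² / ||u'||_L² = 4/π = C_P.

u(x) = 5/3·sin(π/4·x), so u'(x) = 5*π*cos(π*x/4)/12.
Writing u(x) = A·sin(kπx/L) with A = 5/3 and k = 1, use ∫_0^L sin²(kπx/L) dx = L/2 and ∫_0^L cos²(kπx/L) dx = L/2.
u² = 25/9·sin²(π/4·x) and (u')² = 25*π^2/144·cos²(π/4·x), and each of sin², cos² integrates to L/2 = 2 over (0, 4).
∫_0^4 u² dx = 50/9, so ||u||_L² = 5*sqrt(2)/3.
∫_0^4 (u')² dx = 25*π^2/72, so ||u'||_L² = 5*sqrt(2)*π/12.
Ratio ||u||_L² / ||u'||_L² = 4/π.
Sharp Poincaré constant on H^1_0(0, 4) is C_P = L/π = 4/π, achieved by sin(π/4·x).
This is the k = 1 eigenfunction (up to amplitude), so the ratio equals the sharp Poincaré constant exactly.


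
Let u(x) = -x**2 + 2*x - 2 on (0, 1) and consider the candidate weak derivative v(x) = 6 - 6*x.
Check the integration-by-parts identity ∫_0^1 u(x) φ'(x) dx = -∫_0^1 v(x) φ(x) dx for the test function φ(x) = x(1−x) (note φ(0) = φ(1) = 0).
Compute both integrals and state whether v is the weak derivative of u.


LHS = -1/6, RHS = -1/2. No, v is not the weak derivative of u.

u(x) = -x**2 + 2*x - 2, classical derivative u'(x) = 2 - 2*x.
φ(x) = x(1−x), so φ'(x) = 1 - 2*x.
Note φ(0) = φ(1) = 0, so the boundary term u·φ vanishes.
LHS = ∫_0^1 u(x) φ'(x) dx = ∫_0^1 (2*x^3 - 5*x^2 + 6*x - 2) dx. Term by term:
  ∫_0^1 2*x^3 dx = 1/2;  ∫_0^1 -5*x^2 dx = -5/3;  ∫_0^1 6*x dx = 3;
  ∫_0^1 -2 dx = -2.
Sum: 1/2 − 5/3 + 3 − 2 = -1/6.
So LHS = -1/6.
∫_0^1 v(x) φ(x) dx = ∫_0^1 (6*x^3 - 12*x^2 + 6*x) dx. Term by term:
  ∫_0^1 6*x^3 dx = 3/2;  ∫_0^1 -12*x^2 dx = -4;  ∫_0^1 6*x dx = 3.
Sum: 3/2 − 4 + 3 = 1/2.
So RHS = -∫_0^1 v(x) φ(x) dx = -1/2.
LHS − RHS = 1/3 ≠ 0, so the identity fails.
(For a valid weak derivative the identity must hold for EVERY test function, in particular this one. The failure shows v is NOT the weak derivative of u.)
Correct weak derivative would be u'(x) = 2 - 2*x.


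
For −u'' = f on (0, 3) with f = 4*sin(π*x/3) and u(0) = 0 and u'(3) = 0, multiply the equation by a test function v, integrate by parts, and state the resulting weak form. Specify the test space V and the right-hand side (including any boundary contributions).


V = {v ∈ H^1(0, 3) : v(0) = 0} (test functions vanish at x = 0 where u is specified); weak form: ∫_0^3 u'v' dx = ∫_0^3 (4*sin(π*x/3)) v dx for all v ∈ V.

Multiply both sides by a test function v and integrate from 0 to 3:
  ∫_0^3 −u''(x) v(x) dx = ∫_0^3 f(x) v(x) dx.
Integrate the LHS by parts once:
  ∫_0^3 −u'' v dx = −[u'(x) v(x)]_0^3 + ∫_0^3 u'(x) v'(x) dx.
Thus ∫_0^3 u'(x) v'(x) dx = ∫_0^3 f(x) v(x) dx + [u'(x) v(x)]_0^3.
Choose V so that boundary terms are either known or forced to vanish.
Mixed BC: u(0) = 0 (Dirichlet) and u'(3) = 0 (Neumann). Define V = {v ∈ H^1(0, 3) : v(0) = 0}. Then [u' v]_0^3 = u'(3)·v(3) − u'(0)·0 = 0.
Weak formulation: find u (satisfying any essential BC) such that ∫_0^3 u'(x) v'(x) dx = ∫_0^3 f v dx for all v ∈ V (Dirichlet at 0 absorbed into V; the Neumann datum at x = 3 is zero, so no boundary term remains).
Substituting f(x) = 4*sin(π*x/3), the right-hand side is ∫_0^3 (4*sin(π*x/3)) v dx.


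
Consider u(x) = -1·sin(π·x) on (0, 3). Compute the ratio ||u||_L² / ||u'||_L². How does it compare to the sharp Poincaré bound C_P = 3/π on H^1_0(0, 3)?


||u||_L² / ||u'||_L² = 1/π < C_P = 3/π.

u(x) = -1·sin(π·x), so u'(x) = -π*cos(π*x).
Writing u(x) = A·sin(kπx/L) with A = -1 and k = 3, use ∫_0^L sin²(kπx/L) dx = L/2 and ∫_0^L cos²(kπx/L) dx = L/2.
u² = 1·sin²(π·x) and (u')² = π^2·cos²(π·x), and each of sin², cos² integrates to L/2 = 3/2 over (0, 3).
∫_0^3 u² dx = 3/2, so ||u||_L² = sqrt(6)/2.
∫_0^3 (u')² dx = 3*π^2/2, so ||u'||_L² = sqrt(6)*π/2.
Ratio ||u||_L² / ||u'||_L² = 1/π.
Sharp Poincaré constant on H^1_0(0, 3) is C_P = L/π = 3/π, achieved by sin(π/3·x).
This is the k = 3 harmonic; the ratio L/(kπ) is strictly less than C_P = L/π, consistent with the sharp inequality ||u||_L² ≤ C_P ||u'||_L².


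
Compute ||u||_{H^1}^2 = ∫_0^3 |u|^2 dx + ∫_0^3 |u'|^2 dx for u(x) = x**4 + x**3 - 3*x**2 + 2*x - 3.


||u||_{H^1}^2 = 1136697/140

The H^1 norm (squared) on an interval (0, L) is
  ||u||_{H^1}^2 = ∫_0^L u(x)^2 dx + ∫_0^L u'(x)^2 dx.
Compute u'(x) = 4*x**3 + 3*x**2 - 6*x + 2.
Then u(x)^2 = x**8 + 2*x**7 - 5*x**6 - 2*x**5 + 7*x**4 - 18*x**3 + 22*x**2 - 12*x + 9 and u'(x)^2 = 16*x**6 + 24*x**5 - 39*x**4 - 20*x**3 + 48*x**2 - 24*x + 4.
Integrate each monomial from 0 to 3 using ∫_0^3 c·x^n dx = c·3^(n+1)/(n+1):
  ∫_0^3 u(x)^2 dx = ∫_0^3 (x^8 + 2*x^7 - 5*x^6 - 2*x^5 + 7*x^4 - 18*x^3 + 22*x^2 - 12*x + 9) dx. Term by term:
    ∫_0^3 x^8 dx = 2187;  ∫_0^3 2*x^7 dx = 6561/4;  ∫_0^3 -5*x^6 dx = -10935/7;
    ∫_0^3 -2*x^5 dx = -243;  ∫_0^3 7*x^4 dx = 1701/5;  ∫_0^3 -18*x^3 dx = -729/2;
    ∫_0^3 22*x^2 dx = 198;  ∫_0^3 -12*x dx = -54;  ∫_0^3 9 dx = 27.
  Sum: 2187 + 6561/4 − 10935/7 − 243 + 1701/5 − 729/2 + 198 − 54 + 27 = 303633/140.
  ∫_0^3 u'(x)^2 dx = ∫_0^3 (16*x^6 + 24*x^5 - 39*x^4 - 20*x^3 + 48*x^2 - 24*x + 4) dx. Term by term:
    ∫_0^3 16*x^6 dx = 34992/7;  ∫_0^3 24*x^5 dx = 2916;  ∫_0^3 -39*x^4 dx = -9477/5;
    ∫_0^3 -20*x^3 dx = -405;  ∫_0^3 48*x^2 dx = 432;  ∫_0^3 -24*x dx = -108;
    ∫_0^3 4 dx = 12.
  Sum: 34992/7 + 2916 − 9477/5 − 405 + 432 − 108 + 12 = 208266/35.
Adding: ||u||_{H^1}^2 = 303633/140 + 208266/35 = 1136697/140.


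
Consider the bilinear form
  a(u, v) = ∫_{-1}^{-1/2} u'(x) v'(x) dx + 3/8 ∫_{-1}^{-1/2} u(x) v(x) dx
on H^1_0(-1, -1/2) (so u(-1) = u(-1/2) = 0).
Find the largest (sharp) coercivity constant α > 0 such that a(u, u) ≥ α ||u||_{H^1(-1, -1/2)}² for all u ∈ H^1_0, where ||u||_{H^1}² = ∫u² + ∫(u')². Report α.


α = (3 + 32*π^2)/(8*(1 + 4*π^2))

Coercivity of a(·,·) on H^1_0(-1, -1/2) means a(u, u) ≥ α ||u||_{H^1}² for every u ∈ H^1_0.
The interval has length L = 1/2, and Poincaré/coercivity depend only on L. Here a(u, u) = ∫(u')² + (3/8)·∫u².
Here 0 < c = 3/8 < 1. The condition a(u,u) ≥ α||u||_{H^1}² reads (1−α)∫(u')² ≥ (α−c)∫u². Any admissible α is ≤ 1 (rapidly oscillating u have ∫u²/∫(u')² → 0), and α = 1 would force 0 ≥ (1−c)∫u², impossible since c < 1; so 1−α > 0. By the sharp Poincaré inequality on H^1_0 of an interval of length L, ∫(u')² ≥ (π/L)²∫u² with equality for the first sine mode sin(π(x−x₀)/L) (x₀ the left endpoint), so the inequality holds for all u iff (1−α)(π/L)² ≥ α − c, i.e. α ≤ ((π/L)² + c)/((π/L)² + 1) = (1 + c(L/π)²)/(1 + (L/π)²). With (π/L)² = 4*π^2 and c = 3/8, the largest admissible constant is α = ((π/L)² + c)/((π/L)² + 1).
Simplifying, α = (3 + 32*π^2)/(8*(1 + 4*π^2)).


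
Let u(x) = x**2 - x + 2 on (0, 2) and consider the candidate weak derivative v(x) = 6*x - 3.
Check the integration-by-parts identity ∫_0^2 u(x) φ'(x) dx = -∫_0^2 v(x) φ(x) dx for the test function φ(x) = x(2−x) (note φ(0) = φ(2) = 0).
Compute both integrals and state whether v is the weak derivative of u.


LHS = -4/3, RHS = -4. No, v is not the weak derivative of u.

u(x) = x**2 - x + 2, classical derivative u'(x) = 2*x - 1.
φ(x) = x(2−x), so φ'(x) = 2 - 2*x.
Note φ(0) = φ(2) = 0, so the boundary term u·φ vanishes.
LHS = ∫_0^2 u(x) φ'(x) dx = ∫_0^2 (-2*x^3 + 4*x^2 - 6*x + 4) dx. Term by term:
  ∫_0^2 -2*x^3 dx = -8;  ∫_0^2 4*x^2 dx = 32/3;  ∫_0^2 -6*x dx = -12;
  ∫_0^2 4 dx = 8.
Sum: -8 + 32/3 − 12 + 8 = -4/3.
So LHS = -4/3.
∫_0^2 v(x) φ(x) dx = ∫_0^2 (-6*x^3 + 15*x^2 - 6*x) dx. Term by term:
  ∫_0^2 -6*x^3 dx = -24;  ∫_0^2 15*x^2 dx = 40;  ∫_0^2 -6*x dx = -12.
Sum: -24 + 40 − 12 = 4.
So RHS = -∫_0^2 v(x) φ(x) dx = -4.
LHS − RHS = 8/3 ≠ 0, so the identity fails.
(For a valid weak derivative the identity must hold for EVERY test function, in particular this one. The failure shows v is NOT the weak derivative of u.)
Correct weak derivative would be u'(x) = 2*x - 1.


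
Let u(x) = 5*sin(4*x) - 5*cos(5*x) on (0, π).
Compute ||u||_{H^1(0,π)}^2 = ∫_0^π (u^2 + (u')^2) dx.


||u||_{H^1(0,π)}^2 = 10400/9 + 1075*π/2

u'(x) = 25*sin(5*x) + 20*cos(4*x).
Expand u² and (u')² and integrate term by term on (0, π), using: for integers n ≥ 1, ∫_0^π sin²(nx) dx = ∫_0^π cos²(nx) dx = π/2; for n ≠ n', ∫_0^π sin(nx)sin(n'x) dx = ∫_0^π cos(nx)cos(n'x) dx = 0; and by product-to-sum, ∫_0^π sin(nx)cos(n'x) dx = ½∫_0^π [sin((n+n')x) + sin((n−n')x)] dx, which is 0 when n+n' is even and 2n/(n²−n'²) when n+n' is odd (it need not vanish on (0, π)).
  u² squared terms: (-5)²·∫cos(5x)² dx = 25·π/2 = 25*π/2;  (5)²·∫sin(4x)² dx = 25·π/2 = 25*π/2.
  u² cross terms: 2·(-5)·(5)·∫cos(5x)·sin(4x) dx = -50·(-8/9) = 400/9.
  So ∫_0^π u² dx = 25*π/2 + 25*π/2 + 400/9 = 400/9 + 25*π.
  (u')² squared terms: (20)²·∫cos(4x)² dx = 400·π/2 = 200*π;  (25)²·∫sin(5x)² dx = 625·π/2 = 625*π/2.
  (u')² cross terms: 2·(20)·(25)·∫cos(4x)·sin(5x) dx = 1000·(10/9) = 10000/9.
  So ∫_0^π (u')² dx = 200*π + 625*π/2 + 10000/9 = 10000/9 + 1025*π/2.
||u||_{H^1}^2 = (400/9 + 25*π) + (10000/9 + 1025*π/2) = 10400/9 + 1075*π/2.


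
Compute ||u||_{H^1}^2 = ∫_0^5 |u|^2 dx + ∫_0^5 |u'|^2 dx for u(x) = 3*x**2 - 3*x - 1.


||u||_{H^1}^2 = 8225/2

The H^1 norm (squared) on an interval (0, L) is
  ||u||_{H^1}^2 = ∫_0^L u(x)^2 dx + ∫_0^L u'(x)^2 dx.
Compute u'(x) = 6*x - 3.
Then u(x)^2 = 9*x**4 - 18*x**3 + 3*x**2 + 6*x + 1 and u'(x)^2 = 36*x**2 - 36*x + 9.
Integrate each monomial from 0 to 5 using ∫_0^5 c·x^n dx = c·5^(n+1)/(n+1):
  ∫_0^5 u(x)^2 dx = ∫_0^5 (9*x^4 - 18*x^3 + 3*x^2 + 6*x + 1) dx. Term by term:
    ∫_0^5 9*x^4 dx = 5625;  ∫_0^5 -18*x^3 dx = -5625/2;  ∫_0^5 3*x^2 dx = 125;
    ∫_0^5 6*x dx = 75;  ∫_0^5 1 dx = 5.
  Sum: 5625 − 5625/2 + 125 + 75 + 5 = 6035/2.
  ∫_0^5 u'(x)^2 dx = ∫_0^5 (36*x^2 - 36*x + 9) dx. Term by term:
    ∫_0^5 36*x^2 dx = 1500;  ∫_0^5 -36*x dx = -450;  ∫_0^5 9 dx = 45.
  Sum: 1500 − 450 + 45 = 1095.
Adding: ||u||_{H^1}^2 = 6035/2 + 1095 = 8225/2.


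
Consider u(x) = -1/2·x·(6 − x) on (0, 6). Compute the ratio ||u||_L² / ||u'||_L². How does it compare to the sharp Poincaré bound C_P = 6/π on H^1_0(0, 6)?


||u||_L² / ||u'||_L² = 3*sqrt(10)/5 < C_P = 6/π.

u(x) = -1/2·x·(6 − x), so u'(x) = x - 3.
u(x) = -1/2·x·(6 − x) vanishes at x = 0 and x = 6, so u ∈ H^1_0(0, 6). Differentiate via the product rule and integrate the resulting polynomials term by term.
  ∫_0^6 u² dx = ∫_0^6 (x^4/4 - 3*x^3 + 9*x^2) dx. Term by term:
    ∫_0^6 x^4/4 dx = 1944/5;  ∫_0^6 -3*x^3 dx = -972;  ∫_0^6 9*x^2 dx = 648.
  Sum: 1944/5 − 972 + 648 = 324/5.
  ∫_0^6 (u')² dx = ∫_0^6 (x^2 - 6*x + 9) dx. Term by term:
    ∫_0^6 x^2 dx = 72;  ∫_0^6 -6*x dx = -108;  ∫_0^6 9 dx = 54.
  Sum: 72 − 108 + 54 = 18.
∫_0^6 u² dx = 324/5, so ||u||_L² = 18*sqrt(5)/5.
∫_0^6 (u')² dx = 18, so ||u'||_L² = 3*sqrt(2).
Ratio ||u||_L² / ||u'||_L² = 3*sqrt(10)/5.
Sharp Poincaré constant on H^1_0(0, 6) is C_P = L/π = 6/π, achieved by sin(π/6·x).
A polynomial bump cannot attain the sharp Poincaré constant (only the first sine eigenfunction does), so the ratio is strictly less than C_P, consistent with ||u||_L² ≤ C_P ||u'||_L².


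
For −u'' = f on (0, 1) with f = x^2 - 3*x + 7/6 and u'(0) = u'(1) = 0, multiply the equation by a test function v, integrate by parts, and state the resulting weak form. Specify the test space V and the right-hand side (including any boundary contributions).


V = H^1(0, 1) (no boundary constraint on v; u is determined up to an additive constant); weak form: ∫_0^1 u'v' dx = ∫_0^1 (x^2 - 3*x + 7/6) v dx for all v ∈ V.

Multiply both sides by a test function v and integrate from 0 to 1:
  ∫_0^1 −u''(x) v(x) dx = ∫_0^1 f(x) v(x) dx.
Integrate the LHS by parts once:
  ∫_0^1 −u'' v dx = −[u'(x) v(x)]_0^1 + ∫_0^1 u'(x) v'(x) dx.
Thus ∫_0^1 u'(x) v'(x) dx = ∫_0^1 f(x) v(x) dx + [u'(x) v(x)]_0^1.
Choose V so that boundary terms are either known or forced to vanish.
u has homogeneous Neumann: u'(0) = u'(1) = 0. So [u' v]_0^1 = 0·v(1) − 0·v(0) = 0 for any v; take V = H^1(0, 1).
Weak formulation: find u (satisfying any essential BC) such that ∫_0^1 u'(x) v'(x) dx = ∫_0^1 f v dx for all v ∈ V (homogeneous Neumann, so boundary terms vanish).
Substituting f(x) = x^2 - 3*x + 7/6, the right-hand side is ∫_0^1 (x^2 - 3*x + 7/6) v dx.
Compatibility check (pure Neumann): taking v ≡ 1 ∈ V gives 0 = ∫_0^1 f dx + (0) − (0), i.e. ∫_0^1 f dx must equal u'(0) − u'(1) = 0. Indeed ∫_0^1 (x^2 - 3*x + 7/6) dx = 0, so the data are compatible. The solution is then unique only up to an additive constant (fix it e.g. by requiring ∫_0^1 u dx = 0).


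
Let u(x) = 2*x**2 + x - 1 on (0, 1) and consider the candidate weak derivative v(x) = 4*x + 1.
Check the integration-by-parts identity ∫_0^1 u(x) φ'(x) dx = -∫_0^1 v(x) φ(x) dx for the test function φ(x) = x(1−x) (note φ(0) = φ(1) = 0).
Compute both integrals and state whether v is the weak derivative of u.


LHS = -1/2, RHS = -1/2. Yes, v = u' weakly.

u(x) = 2*x**2 + x - 1, classical derivative u'(x) = 4*x + 1.
φ(x) = x(1−x), so φ'(x) = 1 - 2*x.
Note φ(0) = φ(1) = 0, so the boundary term u·φ vanishes.
LHS = ∫_0^1 u(x) φ'(x) dx = ∫_0^1 (-4*x^3 + 3*x - 1) dx. Term by term:
  ∫_0^1 -4*x^3 dx = -1;  ∫_0^1 3*x dx = 3/2;  ∫_0^1 -1 dx = -1.
Sum: -1 + 3/2 − 1 = -1/2.
So LHS = -1/2.
∫_0^1 v(x) φ(x) dx = ∫_0^1 (-4*x^3 + 3*x^2 + x) dx. Term by term:
  ∫_0^1 -4*x^3 dx = -1;  ∫_0^1 3*x^2 dx = 1;  ∫_0^1 x dx = 1/2.
Sum: -1 + 1 + 1/2 = 1/2.
So RHS = -∫_0^1 v(x) φ(x) dx = -1/2.
LHS = RHS, so the identity holds for this test φ.
Moreover u is smooth here and v(x) = u'(x) = 4*x + 1 pointwise, so the identity holds for every test function. Hence v is the weak derivative of u.


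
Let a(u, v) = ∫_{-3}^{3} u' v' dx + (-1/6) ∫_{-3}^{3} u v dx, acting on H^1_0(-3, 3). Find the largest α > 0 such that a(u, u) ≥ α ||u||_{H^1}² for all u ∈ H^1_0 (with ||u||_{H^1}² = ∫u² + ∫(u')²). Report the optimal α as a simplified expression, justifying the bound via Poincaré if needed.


α = (-6 + π^2)/(π^2 + 36)

Coercivity of a(·,·) on H^1_0(-3, 3) means a(u, u) ≥ α ||u||_{H^1}² for every u ∈ H^1_0.
The interval has length L = 6, and Poincaré/coercivity depend only on L. Here a(u, u) = ∫(u')² + (-1/6)·∫u².
Here c = -1/6 < 0 with |c| < (π/L)² = π^2/36, so coercivity still holds. The condition a(u,u) ≥ α||u||_{H^1}² reads (1−α)∫(u')² ≥ (α−c)∫u². Any admissible α is ≤ 1 (rapidly oscillating u have ∫u²/∫(u')² → 0), and α = 1 would force 0 ≥ (1−c)∫u², impossible since c < 1; so 1−α > 0. By the sharp Poincaré inequality on H^1_0 of an interval of length L, ∫(u')² ≥ (π/L)²∫u² with equality for the first sine mode sin(π(x−x₀)/L) (x₀ the left endpoint), so the inequality holds for all u iff (1−α)(π/L)² ≥ α − c, i.e. α ≤ ((π/L)² + c)/((π/L)² + 1) = (1 + c(L/π)²)/(1 + (L/π)²). (Direct route, valid since c ≤ 0: Poincaré gives c∫u² ≥ c(L/π)²∫(u')², so a(u,u) ≥ (1 + c(L/π)²)∫(u')², while ||u||_{H^1}² ≤ (1 + (L/π)²)∫(u')²; dividing yields the same α.) With (π/L)² = π^2/36 and c = -1/6, the largest admissible constant is α = ((π/L)² + c)/((π/L)² + 1).
Simplifying, α = (-6 + π^2)/(π^2 + 36).


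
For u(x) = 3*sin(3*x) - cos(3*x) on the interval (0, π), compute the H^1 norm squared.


||u||_{H^1(0,π)}^2 = 50*π

u'(x) = 3*sin(3*x) + 9*cos(3*x).
Expand u² and (u')² and integrate term by term on (0, π), using: for integers n ≥ 1, ∫_0^π sin²(nx) dx = ∫_0^π cos²(nx) dx = π/2; for n ≠ n', ∫_0^π sin(nx)sin(n'x) dx = ∫_0^π cos(nx)cos(n'x) dx = 0; and by product-to-sum, ∫_0^π sin(nx)cos(n'x) dx = ½∫_0^π [sin((n+n')x) + sin((n−n')x)] dx, which is 0 when n+n' is even and 2n/(n²−n'²) when n+n' is odd (it need not vanish on (0, π)).
  u² squared terms: (-1)²·∫cos(3x)² dx = 1·π/2 = π/2;  (3)²·∫sin(3x)² dx = 9·π/2 = 9*π/2.
  u² cross terms: 2·(-1)·(3)·∫cos(3x)·sin(3x) dx = -6·(0) = 0.
  So ∫_0^π u² dx = π/2 + 9*π/2 + 0 = 5*π.
  (u')² squared terms: (3)²·∫sin(3x)² dx = 9·π/2 = 9*π/2;  (9)²·∫cos(3x)² dx = 81·π/2 = 81*π/2.
  (u')² cross terms: 2·(3)·(9)·∫sin(3x)·cos(3x) dx = 54·(0) = 0.
  So ∫_0^π (u')² dx = 9*π/2 + 81*π/2 + 0 = 45*π.
||u||_{H^1}^2 = (5*π) + (45*π) = 50*π.


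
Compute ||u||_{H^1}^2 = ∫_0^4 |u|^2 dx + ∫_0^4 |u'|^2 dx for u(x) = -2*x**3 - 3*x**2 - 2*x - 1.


||u||_{H^1}^2 = 3756692/105

The H^1 norm (squared) on an interval (0, L) is
  ||u||_{H^1}^2 = ∫_0^L u(x)^2 dx + ∫_0^L u'(x)^2 dx.
Compute u'(x) = -6*x**2 - 6*x - 2.
Then u(x)^2 = 4*x**6 + 12*x**5 + 17*x**4 + 16*x**3 + 10*x**2 + 4*x + 1 and u'(x)^2 = 36*x**4 + 72*x**3 + 60*x**2 + 24*x + 4.
Integrate each monomial from 0 to 4 using ∫_0^4 c·x^n dx = c·4^(n+1)/(n+1):
  ∫_0^4 u(x)^2 dx = ∫_0^4 (4*x^6 + 12*x^5 + 17*x^4 + 16*x^3 + 10*x^2 + 4*x + 1) dx. Term by term:
    ∫_0^4 4*x^6 dx = 65536/7;  ∫_0^4 12*x^5 dx = 8192;  ∫_0^4 17*x^4 dx = 17408/5;
    ∫_0^4 16*x^3 dx = 1024;  ∫_0^4 10*x^2 dx = 640/3;  ∫_0^4 4*x dx = 32;
    ∫_0^4 1 dx = 4.
  Sum: 65536/7 + 8192 + 17408/5 + 1024 + 640/3 + 32 + 4 = 2342468/105.
  ∫_0^4 u'(x)^2 dx = ∫_0^4 (36*x^4 + 72*x^3 + 60*x^2 + 24*x + 4) dx. Term by term:
    ∫_0^4 36*x^4 dx = 36864/5;  ∫_0^4 72*x^3 dx = 4608;  ∫_0^4 60*x^2 dx = 1280;
    ∫_0^4 24*x dx = 192;  ∫_0^4 4 dx = 16.
  Sum: 36864/5 + 4608 + 1280 + 192 + 16 = 67344/5.
Adding: ||u||_{H^1}^2 = 2342468/105 + 67344/5 = 3756692/105.


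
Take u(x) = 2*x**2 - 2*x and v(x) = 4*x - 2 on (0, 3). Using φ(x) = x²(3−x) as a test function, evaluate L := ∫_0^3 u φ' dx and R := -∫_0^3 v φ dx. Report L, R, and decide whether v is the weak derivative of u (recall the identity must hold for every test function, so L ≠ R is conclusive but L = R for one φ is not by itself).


LHS = -351/10, RHS = -351/10. Yes, v = u' weakly.

u(x) = 2*x**2 - 2*x, classical derivative u'(x) = 4*x - 2.
φ(x) = x²(3−x), so φ'(x) = 3*x*(2 - x).
Note φ(0) = φ(3) = 0, so the boundary term u·φ vanishes.
LHS = ∫_0^3 u(x) φ'(x) dx = ∫_0^3 (-6*x^4 + 18*x^3 - 12*x^2) dx. Term by term:
  ∫_0^3 -6*x^4 dx = -1458/5;  ∫_0^3 18*x^3 dx = 729/2;  ∫_0^3 -12*x^2 dx = -108.
Sum: -1458/5 + 729/2 − 108 = -351/10.
So LHS = -351/10.
∫_0^3 v(x) φ(x) dx = ∫_0^3 (-4*x^4 + 14*x^3 - 6*x^2) dx. Term by term:
  ∫_0^3 -4*x^4 dx = -972/5;  ∫_0^3 14*x^3 dx = 567/2;  ∫_0^3 -6*x^2 dx = -54.
Sum: -972/5 + 567/2 − 54 = 351/10.
So RHS = -∫_0^3 v(x) φ(x) dx = -351/10.
LHS = RHS, so the identity holds for this test φ.
Moreover u is smooth here and v(x) = u'(x) = 4*x - 2 pointwise, so the identity holds for every test function. Hence v is the weak derivative of u.


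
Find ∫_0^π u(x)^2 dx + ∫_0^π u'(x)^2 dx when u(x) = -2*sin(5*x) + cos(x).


||u||_{H^1(0,π)}^2 = 53*π

u'(x) = -sin(x) - 10*cos(5*x).
Expand u² and (u')² and integrate term by term on (0, π), using: for integers n ≥ 1, ∫_0^π sin²(nx) dx = ∫_0^π cos²(nx) dx = π/2; for n ≠ n', ∫_0^π sin(nx)sin(n'x) dx = ∫_0^π cos(nx)cos(n'x) dx = 0; and by product-to-sum, ∫_0^π sin(nx)cos(n'x) dx = ½∫_0^π [sin((n+n')x) + sin((n−n')x)] dx, which is 0 when n+n' is even and 2n/(n²−n'²) when n+n' is odd (it need not vanish on (0, π)).
  u² squared terms: (-2)²·∫sin(5x)² dx = 4·π/2 = 2*π;  (1)²·∫cos(x)² dx = 1·π/2 = π/2.
  u² cross terms: 2·(-2)·(1)·∫sin(5x)·cos(x) dx = -4·(0) = 0.
  So ∫_0^π u² dx = 2*π + π/2 + 0 = 5*π/2.
  (u')² squared terms: (-1)²·∫sin(x)² dx = 1·π/2 = π/2;  (-10)²·∫cos(5x)² dx = 100·π/2 = 50*π.
  (u')² cross terms: 2·(-1)·(-10)·∫sin(x)·cos(5x) dx = 20·(0) = 0.
  So ∫_0^π (u')² dx = π/2 + 50*π + 0 = 101*π/2.
||u||_{H^1}^2 = (5*π/2) + (101*π/2) = 53*π.


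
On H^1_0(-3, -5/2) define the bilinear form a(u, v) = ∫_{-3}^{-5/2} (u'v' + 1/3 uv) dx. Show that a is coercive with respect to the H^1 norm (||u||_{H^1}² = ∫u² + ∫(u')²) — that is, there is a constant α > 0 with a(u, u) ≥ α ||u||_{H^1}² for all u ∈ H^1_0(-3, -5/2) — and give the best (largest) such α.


α = (1 + 12*π^2)/(3*(1 + 4*π^2))

Coercivity of a(·,·) on H^1_0(-3, -5/2) means a(u, u) ≥ α ||u||_{H^1}² for every u ∈ H^1_0.
The interval has length L = 1/2, and Poincaré/coercivity depend only on L. Here a(u, u) = ∫(u')² + (1/3)·∫u².
Here 0 < c = 1/3 < 1. The condition a(u,u) ≥ α||u||_{H^1}² reads (1−α)∫(u')² ≥ (α−c)∫u². Any admissible α is ≤ 1 (rapidly oscillating u have ∫u²/∫(u')² → 0), and α = 1 would force 0 ≥ (1−c)∫u², impossible since c < 1; so 1−α > 0. By the sharp Poincaré inequality on H^1_0 of an interval of length L, ∫(u')² ≥ (π/L)²∫u² with equality for the first sine mode sin(π(x−x₀)/L) (x₀ the left endpoint), so the inequality holds for all u iff (1−α)(π/L)² ≥ α − c, i.e. α ≤ ((π/L)² + c)/((π/L)² + 1) = (1 + c(L/π)²)/(1 + (L/π)²). With (π/L)² = 4*π^2 and c = 1/3, the largest admissible constant is α = ((π/L)² + c)/((π/L)² + 1).
Simplifying, α = (1 + 12*π^2)/(3*(1 + 4*π^2)).


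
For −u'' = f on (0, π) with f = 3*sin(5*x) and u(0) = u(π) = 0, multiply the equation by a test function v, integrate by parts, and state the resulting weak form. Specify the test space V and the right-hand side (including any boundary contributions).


V = H^1_0(0, π) (so v(0) = v(π) = 0); weak form: ∫_0^π u'v' dx = ∫_0^π (3*sin(5*x)) v dx for all v ∈ V.

Multiply both sides by a test function v and integrate from 0 to π:
  ∫_0^π −u''(x) v(x) dx = ∫_0^π f(x) v(x) dx.
Integrate the LHS by parts once:
  ∫_0^π −u'' v dx = −[u'(x) v(x)]_0^π + ∫_0^π u'(x) v'(x) dx.
Thus ∫_0^π u'(x) v'(x) dx = ∫_0^π f(x) v(x) dx + [u'(x) v(x)]_0^π.
Choose V so that boundary terms are either known or forced to vanish.
u is Dirichlet: u(0) = u(π) = 0. Let V = H^1_0(0, π); then v(0) = v(π) = 0, and [u' v]_0^π = 0.
Weak formulation: find u (satisfying any essential BC) such that ∫_0^π u'(x) v'(x) dx = ∫_0^π f v dx for all v ∈ V.
Substituting f(x) = 3*sin(5*x), the right-hand side is ∫_0^π (3*sin(5*x)) v dx.


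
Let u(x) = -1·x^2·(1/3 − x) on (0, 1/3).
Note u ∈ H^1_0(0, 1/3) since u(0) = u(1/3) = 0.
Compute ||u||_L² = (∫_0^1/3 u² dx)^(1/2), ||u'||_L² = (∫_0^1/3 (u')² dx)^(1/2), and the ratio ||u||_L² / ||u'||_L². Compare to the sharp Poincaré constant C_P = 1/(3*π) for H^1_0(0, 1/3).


||u||_L² / ||u'||_L² = sqrt(14)/42 < C_P = 1/(3*π).

u(x) = -1·x^2·(1/3 − x), so u'(x) = x*(9*x - 2)/3.
u(x) = -1·x^2·(1/3 − x) vanishes at x = 0 and x = 1/3, so u ∈ H^1_0(0, 1/3). Differentiate via the product rule and integrate the resulting polynomials term by term.
  ∫_0^1/3 u² dx = ∫_0^1/3 (x^6 - 2*x^5/3 + x^4/9) dx. Term by term:
    ∫_0^1/3 x^6 dx = 1/15309;  ∫_0^1/3 -2*x^5/3 dx = -1/6561;  ∫_0^1/3 x^4/9 dx = 1/10935.
  Sum: 1/15309 − 1/6561 + 1/10935 = 1/229635.
  ∫_0^1/3 (u')² dx = ∫_0^1/3 (9*x^4 - 4*x^3 + 4*x^2/9) dx. Term by term:
    ∫_0^1/3 9*x^4 dx = 1/135;  ∫_0^1/3 -4*x^3 dx = -1/81;  ∫_0^1/3 4*x^2/9 dx = 4/729.
  Sum: 1/135 − 1/81 + 4/729 = 2/3645.
∫_0^1/3 u² dx = 1/229635, so ||u||_L² = sqrt(35)/2835.
∫_0^1/3 (u')² dx = 2/3645, so ||u'||_L² = sqrt(10)/135.
Ratio ||u||_L² / ||u'||_L² = sqrt(14)/42.
Sharp Poincaré constant on H^1_0(0, 1/3) is C_P = L/π = 1/(3*π), achieved by sin(3*π·x).
A polynomial bump cannot attain the sharp Poincaré constant (only the first sine eigenfunction does), so the ratio is strictly less than C_P, consistent with ||u||_L² ≤ C_P ||u'||_L².


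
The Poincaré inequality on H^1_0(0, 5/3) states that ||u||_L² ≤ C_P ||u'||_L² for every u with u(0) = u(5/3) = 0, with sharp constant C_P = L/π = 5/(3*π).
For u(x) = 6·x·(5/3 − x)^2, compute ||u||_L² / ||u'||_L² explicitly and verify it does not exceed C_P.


||u||_L² / ||u'||_L² = 5*sqrt(14)/42 < C_P = 5/(3*π).

u(x) = 6·x·(5/3 − x)^2, so u'(x) = 2*(x - 5/3)*(9*x - 5).
u(x) = 6·x·(5/3 − x)^2 vanishes at x = 0 and x = 5/3, so u ∈ H^1_0(0, 5/3). Differentiate via the product rule and integrate the resulting polynomials term by term.
  ∫_0^5/3 u² dx = ∫_0^5/3 (36*x^6 - 240*x^5 + 600*x^4 - 2000*x^3/3 + 2500*x^2/9) dx. Term by term:
    ∫_0^5/3 36*x^6 dx = 312500/1701;  ∫_0^5/3 -240*x^5 dx = -625000/729;  ∫_0^5/3 600*x^4 dx = 125000/81;
    ∫_0^5/3 -2000*x^3/3 dx = -312500/243;  ∫_0^5/3 2500*x^2/9 dx = 312500/729.
  Sum: 312500/1701 − 625000/729 + 125000/81 − 312500/243 + 312500/729 = 62500/5103.
  ∫_0^5/3 (u')² dx = ∫_0^5/3 (324*x^4 - 1440*x^3 + 2200*x^2 - 4000*x/3 + 2500/9) dx. Term by term:
    ∫_0^5/3 324*x^4 dx = 2500/3;  ∫_0^5/3 -1440*x^3 dx = -25000/9;  ∫_0^5/3 2200*x^2 dx = 275000/81;
    ∫_0^5/3 -4000*x/3 dx = -50000/27;  ∫_0^5/3 2500/9 dx = 12500/27.
  Sum: 2500/3 − 25000/9 + 275000/81 − 50000/27 + 12500/27 = 5000/81.
∫_0^5/3 u² dx = 62500/5103, so ||u||_L² = 250*sqrt(7)/189.
∫_0^5/3 (u')² dx = 5000/81, so ||u'||_L² = 50*sqrt(2)/9.
Ratio ||u||_L² / ||u'||_L² = 5*sqrt(14)/42.
Sharp Poincaré constant on H^1_0(0, 5/3) is C_P = L/π = 5/(3*π), achieved by sin(3*π/5·x).
A polynomial bump cannot attain the sharp Poincaré constant (only the first sine eigenfunction does), so the ratio is strictly less than C_P, consistent with ||u||_L² ≤ C_P ||u'||_L².


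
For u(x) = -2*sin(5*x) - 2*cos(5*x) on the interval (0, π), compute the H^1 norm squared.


||u||_{H^1(0,π)}^2 = 104*π

u'(x) = 10*sin(5*x) - 10*cos(5*x).
Expand u² and (u')² and integrate term by term on (0, π), using: for integers n ≥ 1, ∫_0^π sin²(nx) dx = ∫_0^π cos²(nx) dx = π/2; for n ≠ n', ∫_0^π sin(nx)sin(n'x) dx = ∫_0^π cos(nx)cos(n'x) dx = 0; and by product-to-sum, ∫_0^π sin(nx)cos(n'x) dx = ½∫_0^π [sin((n+n')x) + sin((n−n')x)] dx, which is 0 when n+n' is even and 2n/(n²−n'²) when n+n' is odd (it need not vanish on (0, π)).
  u² squared terms: (-2)²·∫cos(5x)² dx = 4·π/2 = 2*π;  (-2)²·∫sin(5x)² dx = 4·π/2 = 2*π.
  u² cross terms: 2·(-2)·(-2)·∫cos(5x)·sin(5x) dx = 8·(0) = 0.
  So ∫_0^π u² dx = 2*π + 2*π + 0 = 4*π.
  (u')² squared terms: (-10)²·∫cos(5x)² dx = 100·π/2 = 50*π;  (10)²·∫sin(5x)² dx = 100·π/2 = 50*π.
  (u')² cross terms: 2·(-10)·(10)·∫cos(5x)·sin(5x) dx = -200·(0) = 0.
  So ∫_0^π (u')² dx = 50*π + 50*π + 0 = 100*π.
||u||_{H^1}^2 = (4*π) + (100*π) = 104*π.


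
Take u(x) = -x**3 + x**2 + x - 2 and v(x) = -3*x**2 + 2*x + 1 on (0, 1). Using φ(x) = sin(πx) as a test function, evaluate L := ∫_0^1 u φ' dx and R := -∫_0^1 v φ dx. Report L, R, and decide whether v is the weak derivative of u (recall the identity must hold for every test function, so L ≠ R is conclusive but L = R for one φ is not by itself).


LHS = (-12 - π^2)/π^3, RHS = (-12 - π^2)/π^3. Yes, v = u' weakly.

u(x) = -x**3 + x**2 + x - 2, classical derivative u'(x) = -3*x**2 + 2*x + 1.
φ(x) = sin(πx), so φ'(x) = π*cos(π*x).
Note φ(0) = φ(1) = 0, so the boundary term u·φ vanishes.
LHS = ∫_0^1 u(x) φ'(x) dx = ∫_0^1 (-π*x^3*cos(π*x) + π*x^2*cos(π*x) + π*x*cos(π*x) - 2*π*cos(π*x)) dx. Term by term:
  ∫_0^1 -2*π*cos(π*x) dx = 0;  ∫_0^1 π*x*cos(π*x) dx = -2/π;  ∫_0^1 π*x^2*cos(π*x) dx = -2/π;
  ∫_0^1 -π*x^3*cos(π*x) dx = -12/π^3 + 3/π.
Sum: 0 − 2/π − 2/π + -12/π^3 + 3/π = (-12 - π^2)/π^3.
So LHS = (-12 - π^2)/π^3.
∫_0^1 v(x) φ(x) dx = ∫_0^1 (-3*x^2*sin(π*x) + 2*x*sin(π*x) + sin(π*x)) dx. Term by term:
  ∫_0^1 -3*x^2*sin(π*x) dx = -3/π + 12/π^3;  ∫_0^1 2*x*sin(π*x) dx = 2/π;  ∫_0^1 sin(π*x) dx = 2/π.
Sum: -3/π + 12/π^3 + 2/π + 2/π = (π^2 + 12)/π^3.
So RHS = -∫_0^1 v(x) φ(x) dx = (-12 - π^2)/π^3.
LHS = RHS, so the identity holds for this test φ.
Moreover u is smooth here and v(x) = u'(x) = -3*x**2 + 2*x + 1 pointwise, so the identity holds for every test function. Hence v is the weak derivative of u.


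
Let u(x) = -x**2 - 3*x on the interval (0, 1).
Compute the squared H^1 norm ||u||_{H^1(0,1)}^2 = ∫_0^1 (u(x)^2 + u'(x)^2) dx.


||u||_{H^1}^2 = 631/30

The H^1 norm (squared) on an interval (0, L) is
  ||u||_{H^1}^2 = ∫_0^L u(x)^2 dx + ∫_0^L u'(x)^2 dx.
Compute u'(x) = -2*x - 3.
Then u(x)^2 = x**4 + 6*x**3 + 9*x**2 and u'(x)^2 = 4*x**2 + 12*x + 9.
Integrate each monomial from 0 to 1 using ∫_0^1 c·x^n dx = c·1^(n+1)/(n+1):
  ∫_0^1 u(x)^2 dx = ∫_0^1 (x^4 + 6*x^3 + 9*x^2) dx. Term by term:
    ∫_0^1 x^4 dx = 1/5;  ∫_0^1 6*x^3 dx = 3/2;  ∫_0^1 9*x^2 dx = 3.
  Sum: 1/5 + 3/2 + 3 = 47/10.
  ∫_0^1 u'(x)^2 dx = ∫_0^1 (4*x^2 + 12*x + 9) dx. Term by term:
    ∫_0^1 4*x^2 dx = 4/3;  ∫_0^1 12*x dx = 6;  ∫_0^1 9 dx = 9.
  Sum: 4/3 + 6 + 9 = 49/3.
Adding: ||u||_{H^1}^2 = 47/10 + 49/3 = 631/30.


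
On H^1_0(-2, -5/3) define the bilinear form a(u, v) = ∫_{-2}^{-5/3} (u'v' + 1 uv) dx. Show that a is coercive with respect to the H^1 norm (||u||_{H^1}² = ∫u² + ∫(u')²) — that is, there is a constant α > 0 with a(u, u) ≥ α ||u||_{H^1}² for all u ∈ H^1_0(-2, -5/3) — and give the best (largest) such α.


α = 1

Coercivity of a(·,·) on H^1_0(-2, -5/3) means a(u, u) ≥ α ||u||_{H^1}² for every u ∈ H^1_0.
The interval has length L = 1/3, and Poincaré/coercivity depend only on L. Here a(u, u) = ∫(u')² + (1)·∫u².
Here c = 1 ≥ 1, so a(u,u) = ∫(u')² + c∫u² ≥ ∫(u')² + ∫u² = ||u||_{H^1}², i.e. α = 1 works. No larger α is possible: a(u,u) ≥ α||u||_{H^1}² means (1−α)∫(u')² ≥ (α−c)∫u², and for the modes u_n = sin(nπ(x−x₀)/L) (x₀ the left endpoint) one has ∫u_n²/∫(u_n')² = (L/(nπ))² → 0, so a(u_n,u_n)/||u_n||_{H^1}² → 1. Hence the optimal constant is α = 1.
Therefore α = 1.


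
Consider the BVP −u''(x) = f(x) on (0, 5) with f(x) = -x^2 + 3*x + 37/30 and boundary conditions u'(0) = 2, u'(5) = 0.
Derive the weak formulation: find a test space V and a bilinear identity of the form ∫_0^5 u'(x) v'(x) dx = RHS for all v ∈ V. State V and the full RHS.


V = H^1(0, 5) (v unrestricted at boundary; u is determined up to an additive constant); weak form: ∫_0^5 u'v' dx = ∫_0^5 (-x^2 + 3*x + 37/30) v dx − 2·v(0) for all v ∈ V.

Multiply both sides by a test function v and integrate from 0 to 5:
  ∫_0^5 −u''(x) v(x) dx = ∫_0^5 f(x) v(x) dx.
Integrate the LHS by parts once:
  ∫_0^5 −u'' v dx = −[u'(x) v(x)]_0^5 + ∫_0^5 u'(x) v'(x) dx.
Thus ∫_0^5 u'(x) v'(x) dx = ∫_0^5 f(x) v(x) dx + [u'(x) v(x)]_0^5.
Choose V so that boundary terms are either known or forced to vanish.
u has inhomogeneous Neumann u'(0) = 2, u'(5) = 0. [u' v]_0^5 = (0)·v(5) − (2)·v(0) = − 2·v(0). Take V = H^1(0, 5); boundary term becomes part of RHS.
Weak formulation: find u (satisfying any essential BC) such that ∫_0^5 u'(x) v'(x) dx = ∫_0^5 f v dx − 2·v(0) for all v ∈ V (Neumann data are natural BCs: they enter the RHS as boundary terms).
Substituting f(x) = -x^2 + 3*x + 37/30, the right-hand side is ∫_0^5 (-x^2 + 3*x + 37/30) v dx − 2·v(0).
Compatibility check (pure Neumann): taking v ≡ 1 ∈ V gives 0 = ∫_0^5 f dx + (0) − (2), i.e. ∫_0^5 f dx must equal u'(0) − u'(5) = 2. Indeed ∫_0^5 (-x^2 + 3*x + 37/30) dx = 2, so the data are compatible. The solution is then unique only up to an additive constant (fix it e.g. by requiring ∫_0^5 u dx = 0).


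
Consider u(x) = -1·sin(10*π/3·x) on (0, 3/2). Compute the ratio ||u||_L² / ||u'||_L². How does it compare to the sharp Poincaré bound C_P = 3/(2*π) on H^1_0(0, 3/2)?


||u||_L² / ||u'||_L² = 3/(10*π) < C_P = 3/(2*π).

u(x) = -1·sin(10*π/3·x), so u'(x) = -10*π*cos(10*π*x/3)/3.
Writing u(x) = A·sin(kπx/L) with A = -1 and k = 5, use ∫_0^L sin²(kπx/L) dx = L/2 and ∫_0^L cos²(kπx/L) dx = L/2.
u² = 1·sin²(10*π/3·x) and (u')² = 100*π^2/9·cos²(10*π/3·x), and each of sin², cos² integrates to L/2 = 3/4 over (0, 3/2).
∫_0^3/2 u² dx = 3/4, so ||u||_L² = sqrt(3)/2.
∫_0^3/2 (u')² dx = 25*π^2/3, so ||u'||_L² = 5*sqrt(3)*π/3.
Ratio ||u||_L² / ||u'||_L² = 3/(10*π).
Sharp Poincaré constant on H^1_0(0, 3/2) is C_P = L/π = 3/(2*π), achieved by sin(2*π/3·x).
This is the k = 5 harmonic; the ratio L/(kπ) is strictly less than C_P = L/π, consistent with the sharp inequality ||u||_L² ≤ C_P ||u'||_L².


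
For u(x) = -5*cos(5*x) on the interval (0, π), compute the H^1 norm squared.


||u||_{H^1(0,π)}^2 = 325*π

u'(x) = 25*sin(5*x).
Expand u² and (u')² and integrate term by term on (0, π), using: for integers n ≥ 1, ∫_0^π sin²(nx) dx = ∫_0^π cos²(nx) dx = π/2; for n ≠ n', ∫_0^π sin(nx)sin(n'x) dx = ∫_0^π cos(nx)cos(n'x) dx = 0; and by product-to-sum, ∫_0^π sin(nx)cos(n'x) dx = ½∫_0^π [sin((n+n')x) + sin((n−n')x)] dx, which is 0 when n+n' is even and 2n/(n²−n'²) when n+n' is odd (it need not vanish on (0, π)).
  u² squared terms: (-5)²·∫cos(5x)² dx = 25·π/2 = 25*π/2.
  So ∫_0^π u² dx = 25*π/2.
  (u')² squared terms: (25)²·∫sin(5x)² dx = 625·π/2 = 625*π/2.
  So ∫_0^π (u')² dx = 625*π/2.
||u||_{H^1}^2 = (25*π/2) + (625*π/2) = 325*π.


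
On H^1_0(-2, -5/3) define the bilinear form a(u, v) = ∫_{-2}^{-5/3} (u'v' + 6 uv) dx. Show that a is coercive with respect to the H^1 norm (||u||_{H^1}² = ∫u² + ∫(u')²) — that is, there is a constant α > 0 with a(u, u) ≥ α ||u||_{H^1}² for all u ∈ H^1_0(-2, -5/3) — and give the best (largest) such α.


α = 1

Coercivity of a(·,·) on H^1_0(-2, -5/3) means a(u, u) ≥ α ||u||_{H^1}² for every u ∈ H^1_0.
The interval has length L = 1/3, and Poincaré/coercivity depend only on L. Here a(u, u) = ∫(u')² + (6)·∫u².
Here c = 6 ≥ 1, so a(u,u) = ∫(u')² + c∫u² ≥ ∫(u')² + ∫u² = ||u||_{H^1}², i.e. α = 1 works. No larger α is possible: a(u,u) ≥ α||u||_{H^1}² means (1−α)∫(u')² ≥ (α−c)∫u², and for the modes u_n = sin(nπ(x−x₀)/L) (x₀ the left endpoint) one has ∫u_n²/∫(u_n')² = (L/(nπ))² → 0, so a(u_n,u_n)/||u_n||_{H^1}² → 1. Hence the optimal constant is α = 1.
Therefore α = 1.


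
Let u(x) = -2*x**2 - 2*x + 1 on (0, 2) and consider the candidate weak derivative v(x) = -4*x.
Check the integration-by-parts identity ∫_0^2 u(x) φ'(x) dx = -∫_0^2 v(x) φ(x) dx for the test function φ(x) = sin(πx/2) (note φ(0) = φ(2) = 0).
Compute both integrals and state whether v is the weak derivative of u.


LHS = 24/π, RHS = 16/π. No, v is not the weak derivative of u.

u(x) = -2*x**2 - 2*x + 1, classical derivative u'(x) = -4*x - 2.
φ(x) = sin(πx/2), so φ'(x) = π*cos(π*x/2)/2.
Note φ(0) = φ(2) = 0, so the boundary term u·φ vanishes.
LHS = ∫_0^2 u(x) φ'(x) dx = ∫_0^2 (-π*x^2*cos(π*x/2) - π*x*cos(π*x/2) + π*cos(π*x/2)/2) dx. Term by term:
  ∫_0^2 π*cos(π*x/2)/2 dx = 0;  ∫_0^2 -π*x*cos(π*x/2) dx = 8/π;  ∫_0^2 -π*x^2*cos(π*x/2) dx = 16/π.
Sum: 0 + 8/π + 16/π = 24/π.
So LHS = 24/π.
∫_0^2 v(x) φ(x) dx = ∫_0^2 (-4*x*sin(π*x/2)) dx. Term by term:
  ∫_0^2 -4*x*sin(π*x/2) dx = -16/π.
So RHS = -∫_0^2 v(x) φ(x) dx = 16/π.
LHS − RHS = 8/π ≠ 0, so the identity fails.
(For a valid weak derivative the identity must hold for EVERY test function, in particular this one. The failure shows v is NOT the weak derivative of u.)
Correct weak derivative would be u'(x) = -4*x - 2.
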